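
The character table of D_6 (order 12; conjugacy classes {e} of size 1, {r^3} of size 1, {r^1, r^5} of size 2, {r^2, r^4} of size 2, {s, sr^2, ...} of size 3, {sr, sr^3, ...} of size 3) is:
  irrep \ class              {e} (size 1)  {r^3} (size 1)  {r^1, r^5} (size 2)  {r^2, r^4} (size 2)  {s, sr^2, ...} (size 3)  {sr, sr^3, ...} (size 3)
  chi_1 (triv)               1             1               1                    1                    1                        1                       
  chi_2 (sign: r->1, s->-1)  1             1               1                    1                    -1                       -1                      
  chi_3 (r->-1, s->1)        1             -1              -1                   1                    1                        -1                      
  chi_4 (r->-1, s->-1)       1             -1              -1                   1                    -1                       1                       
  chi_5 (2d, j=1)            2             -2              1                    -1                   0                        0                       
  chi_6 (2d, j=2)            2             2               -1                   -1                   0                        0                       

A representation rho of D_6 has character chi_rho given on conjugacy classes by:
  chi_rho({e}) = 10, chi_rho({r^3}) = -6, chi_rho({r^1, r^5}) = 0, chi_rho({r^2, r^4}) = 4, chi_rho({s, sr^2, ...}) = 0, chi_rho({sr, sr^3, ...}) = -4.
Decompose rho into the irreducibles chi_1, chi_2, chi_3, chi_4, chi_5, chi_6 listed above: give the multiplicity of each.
Multiplicities: chi_1: 0, chi_2: 2, chi_3: 3, chi_4: 1, chi_5: 2, chi_6: 0.

Details: Use <chi_rho, chi> = (1/|G|) sum_C |C| * chi_rho(C) * conj(chi(C)) with |G| = 12 for each irreducible chi in the table:
  <chi_rho, chi_1> = (1/12)[1*(10)*conj(1) + 1*(-6)*conj(1) + 2*(0)*conj(1) + 2*(4)*conj(1) + 3*(0)*conj(1) + 3*(-4)*conj(1)]
      = (1/12)[(10) + (-6) + (0) + (8) + (0) + (-12)] = 0/12 = 0
  <chi_rho, chi_2> = (1/12)[1*(10)*conj(1) + 1*(-6)*conj(1) + 2*(0)*conj(1) + 2*(4)*conj(1) + 3*(0)*conj(-1) + 3*(-4)*conj(-1)]
      = (1/12)[(10) + (-6) + (0) + (8) + (0) + (12)] = 24/12 = 2
  <chi_rho, chi_3> = (1/12)[1*(10)*conj(1) + 1*(-6)*conj(-1) + 2*(0)*conj(-1) + 2*(4)*conj(1) + 3*(0)*conj(1) + 3*(-4)*conj(-1)]
      = (1/12)[(10) + (6) + (0) + (8) + (0) + (12)] = 36/12 = 3
  <chi_rho, chi_4> = (1/12)[1*(10)*conj(1) + 1*(-6)*conj(-1) + 2*(0)*conj(-1) + 2*(4)*conj(1) + 3*(0)*conj(-1) + 3*(-4)*conj(1)]
      = (1/12)[(10) + (6) + (0) + (8) + (0) + (-12)] = 12/12 = 1
  <chi_rho, chi_5> = (1/12)[1*(10)*conj(2) + 1*(-6)*conj(-2) + 2*(0)*conj(1) + 2*(4)*conj(-1) + 3*(0)*conj(0) + 3*(-4)*conj(0)]
      = (1/12)[(20) + (12) + (0) + (-8) + (0) + (0)] = 24/12 = 2
  <chi_rho, chi_6> = (1/12)[1*(10)*conj(2) + 1*(-6)*conj(2) + 2*(0)*conj(-1) + 2*(4)*conj(-1) + 3*(0)*conj(0) + 3*(-4)*conj(0)]
      = (1/12)[(20) + (-12) + (0) + (-8) + (0) + (0)] = 0/12 = 0
Dimension check: dim(rho) = sum (mult * dim) = 0*1 + 2*1 + 3*1 + 1*1 + 2*2 + 0*2 = 10 = chi_rho(e) = 10.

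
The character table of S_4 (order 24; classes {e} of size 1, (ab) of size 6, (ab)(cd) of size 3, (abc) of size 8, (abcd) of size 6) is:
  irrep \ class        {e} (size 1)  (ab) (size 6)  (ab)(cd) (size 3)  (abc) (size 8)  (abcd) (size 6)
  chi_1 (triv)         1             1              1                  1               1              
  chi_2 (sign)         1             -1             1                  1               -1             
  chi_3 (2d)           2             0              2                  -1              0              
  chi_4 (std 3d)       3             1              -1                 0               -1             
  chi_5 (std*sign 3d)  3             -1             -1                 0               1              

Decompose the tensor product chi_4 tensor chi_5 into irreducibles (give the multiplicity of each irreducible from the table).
chi_4 tensor chi_5 = chi_2 + chi_3 + chi_4 + chi_5 (all other irreducibles have multiplicity 0).

Derivation: The character of a tensor product is the pointwise product (chi_4 * chi_5)(C) = chi_4(C) * chi_5(C):
  {e}: (3)*(3), (ab): (1)*(-1), (ab)(cd): (-1)*(-1), (abc): (0)*(0), (abcd): (-1)*(1)
so (chi_4 * chi_5) takes values
  {e} -> 9, (ab) -> -1, (ab)(cd) -> 1, (abc) -> 0, (abcd) -> -1.
Now take the inner product of this character with each irreducible chi from the table, <chi_4*chi_5, chi> = (1/24) sum_C |C| (chi_4*chi_5)(C) conj(chi(C)):
  <chi_4*chi_5, chi_1> = (1/24)[1*(9)*conj(1) + 6*(-1)*conj(1) + 3*(1)*conj(1) + 8*(0)*conj(1) + 6*(-1)*conj(1)]
      = (1/24)[(9) + (-6) + (3) + (0) + (-6)] = 0/24 = 0
  <chi_4*chi_5, chi_2> = (1/24)[1*(9)*conj(1) + 6*(-1)*conj(-1) + 3*(1)*conj(1) + 8*(0)*conj(1) + 6*(-1)*conj(-1)]
      = (1/24)[(9) + (6) + (3) + (0) + (6)] = 24/24 = 1
  <chi_4*chi_5, chi_3> = (1/24)[1*(9)*conj(2) + 6*(-1)*conj(0) + 3*(1)*conj(2) + 8*(0)*conj(-1) + 6*(-1)*conj(0)]
      = (1/24)[(18) + (0) + (6) + (0) + (0)] = 24/24 = 1
  <chi_4*chi_5, chi_4> = (1/24)[1*(9)*conj(3) + 6*(-1)*conj(1) + 3*(1)*conj(-1) + 8*(0)*conj(0) + 6*(-1)*conj(-1)]
      = (1/24)[(27) + (-6) + (-3) + (0) + (6)] = 24/24 = 1
  <chi_4*chi_5, chi_5> = (1/24)[1*(9)*conj(3) + 6*(-1)*conj(-1) + 3*(1)*conj(-1) + 8*(0)*conj(0) + 6*(-1)*conj(1)]
      = (1/24)[(27) + (6) + (-3) + (0) + (-6)] = 24/24 = 1
Hence the multiplicities are chi_2: 1, chi_3: 1, chi_4: 1, chi_5: 1. Dimension check: dim(chi_4)*dim(chi_5) = 3*3 = 9 and sum (mult * dim) = 1*1 + 1*2 + 1*3 + 1*3 = 9.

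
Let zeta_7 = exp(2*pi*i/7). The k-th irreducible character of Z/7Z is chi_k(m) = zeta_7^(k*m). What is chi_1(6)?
chi_1(6) = zeta_7^6 = exp(-2*I*pi/7)

Argument: chi_1(6) = zeta_7^(1*6) = zeta_7^6. Since zeta_7^7 = 1, this equals zeta_7^6 = exp(2*pi*i*6/7) = exp(-2*I*pi/7).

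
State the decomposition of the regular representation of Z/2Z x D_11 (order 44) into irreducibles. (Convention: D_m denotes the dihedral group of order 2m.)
Each irreducible V_i of dimension d_i appears with multiplicity d_i, i.e. rho_reg = (direct sum over all irreducibles V_i) d_i V_i. The irreducible dimensions for Z/2Z x D_11 are 1, 1, 1, 1, 2, 2, 2, 2, 2, 2, 2, 2, 2, 2: 4 irreducibles of dimension 1, each with multiplicity 1; 10 irreducibles of dimension 2, each with multiplicity 2. Total dimension 4*1*1 + 10*2*2 = 44 = |G|.

Solution. General theorem: in the regular representation of a finite group G, each irreducible appears with multiplicity equal to its dimension. Check: dim(rho_reg) = sum d_i^2 = 1 + 1 + 1 + 1 + 4 + 4 + 4 + 4 + 4 + 4 + 4 + 4 + 4 + 4 = 44 = |G|.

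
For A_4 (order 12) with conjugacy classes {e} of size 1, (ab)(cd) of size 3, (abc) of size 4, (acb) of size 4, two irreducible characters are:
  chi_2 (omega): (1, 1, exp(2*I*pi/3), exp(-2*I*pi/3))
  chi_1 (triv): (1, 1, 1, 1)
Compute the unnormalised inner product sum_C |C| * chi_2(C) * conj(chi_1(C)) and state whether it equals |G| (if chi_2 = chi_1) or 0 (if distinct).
Sum = 0; so <chi_2, chi_1> = 0 (distinct irreducibles are orthogonal).

Justification: Compute term by term over conjugacy classes (|C| * chi_2(C) * conj(chi_1(C))):
  1*(1)*conj(1) + 3*(1)*conj(1) + 4*(exp(2*I*pi/3))*conj(1) + 4*(exp(-2*I*pi/3))*conj(1)
  = (1) + (3) + (4*exp(2*I*pi/3)) + (4*exp(-2*I*pi/3))
  = 0.
(Exp terms are combined using exp(i*s)*conj(exp(i*t)) = exp(i*(s-t)), and sums of them are collapsed using the identity that for every m > 1 the m distinct m-th roots of unity sum to 0, e.g. 1 + exp(2*I*pi/3) + exp(-2*I*pi/3) = 0.)
Dividing by |G| = 12 gives 0/12 = 0, matching the row-orthogonality relation <chi_2, chi_1> = [chi_2 = chi_1].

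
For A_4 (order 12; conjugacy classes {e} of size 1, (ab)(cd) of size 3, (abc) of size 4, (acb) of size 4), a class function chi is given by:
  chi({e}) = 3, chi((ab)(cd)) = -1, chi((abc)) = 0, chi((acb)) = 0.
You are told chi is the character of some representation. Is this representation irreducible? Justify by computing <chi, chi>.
Irreducible: <chi, chi> = 1.

Proof sketch: <chi, chi> = (1/|G|) sum_C |C| * |chi(C)|^2 = (1/12)[1*|3|^2 + 3*|-1|^2 + 4*|0|^2 + 4*|0|^2]
  = (1/12)[(9) + (3) + (0) + (0)] = 12/12 = 1.
(Exp terms are combined using exp(i*s)*conj(exp(i*t)) = exp(i*(s-t)), and sums of them are collapsed using the identity that for every m > 1 the m distinct m-th roots of unity sum to 0, e.g. 1 + exp(2*I*pi/3) + exp(-2*I*pi/3) = 0.)
A character is irreducible iff <chi, chi> = 1, so this representation is irreducible.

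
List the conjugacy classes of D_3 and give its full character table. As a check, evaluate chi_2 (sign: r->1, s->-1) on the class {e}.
Conjugacy classes: {e} of size 1, {r^1, r^2} of size 2, {s, sr, ..., sr^2} of size 3.
Character table:
  irrep \ class              {e} (size 1)  {r^1, r^2} (size 2)  {s, sr, ..., sr^2} (size 3)
  chi_1 (triv)               1             1                    1                          
  chi_2 (sign: r->1, s->-1)  1             1                    -1                         
  chi_3 (2d, j=1)            2             -1                   0                          

Spot check: chi_2 (sign: r->1, s->-1) on {e} = 1.

Argument: D_3 has order 2*3 = 6 with 3 conjugacy classes, hence 3 irreducibles. Sum of squared dims 1 + 1 + 4 = 6 = |G|. Linear characters come from the abelianisation; the 2-dimensional irreps have character r^k -> 2*cos(2*pi*j*k/3), reflections -> 0.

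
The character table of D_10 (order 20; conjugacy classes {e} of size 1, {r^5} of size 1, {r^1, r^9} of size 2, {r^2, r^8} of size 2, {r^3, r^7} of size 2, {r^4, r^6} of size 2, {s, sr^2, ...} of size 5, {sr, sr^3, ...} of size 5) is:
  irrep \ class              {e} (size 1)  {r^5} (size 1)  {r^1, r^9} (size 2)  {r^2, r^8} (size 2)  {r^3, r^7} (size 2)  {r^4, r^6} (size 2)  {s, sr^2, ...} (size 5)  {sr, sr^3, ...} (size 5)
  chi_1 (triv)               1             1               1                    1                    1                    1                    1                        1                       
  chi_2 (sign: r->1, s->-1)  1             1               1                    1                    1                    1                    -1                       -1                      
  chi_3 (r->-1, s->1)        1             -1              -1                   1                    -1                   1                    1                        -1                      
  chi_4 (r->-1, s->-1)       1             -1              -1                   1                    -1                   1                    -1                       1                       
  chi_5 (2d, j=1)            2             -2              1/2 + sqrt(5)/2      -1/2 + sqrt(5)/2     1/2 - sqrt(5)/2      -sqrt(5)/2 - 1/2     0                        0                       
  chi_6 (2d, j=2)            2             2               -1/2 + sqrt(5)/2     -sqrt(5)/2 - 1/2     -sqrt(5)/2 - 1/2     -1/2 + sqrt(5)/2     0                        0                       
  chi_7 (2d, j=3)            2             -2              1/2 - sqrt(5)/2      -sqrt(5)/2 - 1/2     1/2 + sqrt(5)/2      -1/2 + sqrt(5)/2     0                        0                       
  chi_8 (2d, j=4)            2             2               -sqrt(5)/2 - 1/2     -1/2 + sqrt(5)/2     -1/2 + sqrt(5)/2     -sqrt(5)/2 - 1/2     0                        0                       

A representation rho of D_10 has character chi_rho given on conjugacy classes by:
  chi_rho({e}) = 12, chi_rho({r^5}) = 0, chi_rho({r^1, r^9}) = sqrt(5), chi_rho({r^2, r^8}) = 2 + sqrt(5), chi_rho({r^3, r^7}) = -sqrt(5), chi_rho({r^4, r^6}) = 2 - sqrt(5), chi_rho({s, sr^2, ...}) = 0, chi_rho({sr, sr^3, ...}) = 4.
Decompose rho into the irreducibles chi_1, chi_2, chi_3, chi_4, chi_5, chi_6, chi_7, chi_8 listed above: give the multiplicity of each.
Multiplicities: chi_1: 2, chi_2: 0, chi_3: 0, chi_4: 2, chi_5: 2, chi_6: 1, chi_7: 0, chi_8: 1.

Use <chi_rho, chi> = (1/|G|) sum_C |C| * chi_rho(C) * conj(chi(C)) with |G| = 20 for each irreducible chi in the table:
  <chi_rho, chi_1> = (1/20)[1*(12)*conj(1) + 1*(0)*conj(1) + 2*(sqrt(5))*conj(1) + 2*(2 + sqrt(5))*conj(1) + 2*(-sqrt(5))*conj(1) + 2*(2 - sqrt(5))*conj(1) + 5*(0)*conj(1) + 5*(4)*conj(1)]
      = (1/20)[(12) + (0) + (2*sqrt(5)) + (4 + 2*sqrt(5)) + (-2*sqrt(5)) + (4 - 2*sqrt(5)) + (0) + (20)] = 40/20 = 2
  <chi_rho, chi_2> = (1/20)[1*(12)*conj(1) + 1*(0)*conj(1) + 2*(sqrt(5))*conj(1) + 2*(2 + sqrt(5))*conj(1) + 2*(-sqrt(5))*conj(1) + 2*(2 - sqrt(5))*conj(1) + 5*(0)*conj(-1) + 5*(4)*conj(-1)]
      = (1/20)[(12) + (0) + (2*sqrt(5)) + (4 + 2*sqrt(5)) + (-2*sqrt(5)) + (4 - 2*sqrt(5)) + (0) + (-20)] = 0/20 = 0
  <chi_rho, chi_3> = (1/20)[1*(12)*conj(1) + 1*(0)*conj(-1) + 2*(sqrt(5))*conj(-1) + 2*(2 + sqrt(5))*conj(1) + 2*(-sqrt(5))*conj(-1) + 2*(2 - sqrt(5))*conj(1) + 5*(0)*conj(1) + 5*(4)*conj(-1)]
      = (1/20)[(12) + (0) + (-2*sqrt(5)) + (4 + 2*sqrt(5)) + (2*sqrt(5)) + (4 - 2*sqrt(5)) + (0) + (-20)] = 0/20 = 0
  <chi_rho, chi_4> = (1/20)[1*(12)*conj(1) + 1*(0)*conj(-1) + 2*(sqrt(5))*conj(-1) + 2*(2 + sqrt(5))*conj(1) + 2*(-sqrt(5))*conj(-1) + 2*(2 - sqrt(5))*conj(1) + 5*(0)*conj(-1) + 5*(4)*conj(1)]
      = (1/20)[(12) + (0) + (-2*sqrt(5)) + (4 + 2*sqrt(5)) + (2*sqrt(5)) + (4 - 2*sqrt(5)) + (0) + (20)] = 40/20 = 2
  <chi_rho, chi_5> = (1/20)[1*(12)*conj(2) + 1*(0)*conj(-2) + 2*(sqrt(5))*conj(1/2 + sqrt(5)/2) + 2*(2 + sqrt(5))*conj(-1/2 + sqrt(5)/2) + 2*(-sqrt(5))*conj(1/2 - sqrt(5)/2) + 2*(2 - sqrt(5))*conj(-sqrt(5)/2 - 1/2) + 5*(0)*conj(0) + 5*(4)*conj(0)]
      = (1/20)[(24) + (0) + (sqrt(5) + 5) + (sqrt(5) + 3) + (5 - sqrt(5)) + (3 - sqrt(5)) + (0) + (0)] = 40/20 = 2
  <chi_rho, chi_6> = (1/20)[1*(12)*conj(2) + 1*(0)*conj(2) + 2*(sqrt(5))*conj(-1/2 + sqrt(5)/2) + 2*(2 + sqrt(5))*conj(-sqrt(5)/2 - 1/2) + 2*(-sqrt(5))*conj(-sqrt(5)/2 - 1/2) + 2*(2 - sqrt(5))*conj(-1/2 + sqrt(5)/2) + 5*(0)*conj(0) + 5*(4)*conj(0)]
      = (1/20)[(24) + (0) + (5 - sqrt(5)) + (-7 - 3*sqrt(5)) + (sqrt(5) + 5) + (-7 + 3*sqrt(5)) + (0) + (0)] = 20/20 = 1
  <chi_rho, chi_7> = (1/20)[1*(12)*conj(2) + 1*(0)*conj(-2) + 2*(sqrt(5))*conj(1/2 - sqrt(5)/2) + 2*(2 + sqrt(5))*conj(-sqrt(5)/2 - 1/2) + 2*(-sqrt(5))*conj(1/2 + sqrt(5)/2) + 2*(2 - sqrt(5))*conj(-1/2 + sqrt(5)/2) + 5*(0)*conj(0) + 5*(4)*conj(0)]
      = (1/20)[(24) + (0) + (-5 + sqrt(5)) + (-7 - 3*sqrt(5)) + (-5 - sqrt(5)) + (-7 + 3*sqrt(5)) + (0) + (0)] = 0/20 = 0
  <chi_rho, chi_8> = (1/20)[1*(12)*conj(2) + 1*(0)*conj(2) + 2*(sqrt(5))*conj(-sqrt(5)/2 - 1/2) + 2*(2 + sqrt(5))*conj(-1/2 + sqrt(5)/2) + 2*(-sqrt(5))*conj(-1/2 + sqrt(5)/2) + 2*(2 - sqrt(5))*conj(-sqrt(5)/2 - 1/2) + 5*(0)*conj(0) + 5*(4)*conj(0)]
      = (1/20)[(24) + (0) + (-5 - sqrt(5)) + (sqrt(5) + 3) + (-5 + sqrt(5)) + (3 - sqrt(5)) + (0) + (0)] = 20/20 = 1
Dimension check: dim(rho) = sum (mult * dim) = 2*1 + 0*1 + 0*1 + 2*1 + 2*2 + 1*2 + 0*2 + 1*2 = 12 = chi_rho(e) = 12.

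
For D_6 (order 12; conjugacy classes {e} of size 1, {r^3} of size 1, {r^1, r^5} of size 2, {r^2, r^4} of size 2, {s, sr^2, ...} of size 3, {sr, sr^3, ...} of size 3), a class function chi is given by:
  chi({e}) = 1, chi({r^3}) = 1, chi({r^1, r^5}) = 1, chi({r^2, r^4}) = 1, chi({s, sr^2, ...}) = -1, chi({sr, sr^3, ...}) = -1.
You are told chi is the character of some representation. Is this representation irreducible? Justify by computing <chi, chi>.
Irreducible: <chi, chi> = 1.

Solution. <chi, chi> = (1/|G|) sum_C |C| * |chi(C)|^2 = (1/12)[1*|1|^2 + 1*|1|^2 + 2*|1|^2 + 2*|1|^2 + 3*|-1|^2 + 3*|-1|^2]
  = (1/12)[(1) + (1) + (2) + (2) + (3) + (3)] = 12/12 = 1.
A character is irreducible iff <chi, chi> = 1, so this representation is irreducible.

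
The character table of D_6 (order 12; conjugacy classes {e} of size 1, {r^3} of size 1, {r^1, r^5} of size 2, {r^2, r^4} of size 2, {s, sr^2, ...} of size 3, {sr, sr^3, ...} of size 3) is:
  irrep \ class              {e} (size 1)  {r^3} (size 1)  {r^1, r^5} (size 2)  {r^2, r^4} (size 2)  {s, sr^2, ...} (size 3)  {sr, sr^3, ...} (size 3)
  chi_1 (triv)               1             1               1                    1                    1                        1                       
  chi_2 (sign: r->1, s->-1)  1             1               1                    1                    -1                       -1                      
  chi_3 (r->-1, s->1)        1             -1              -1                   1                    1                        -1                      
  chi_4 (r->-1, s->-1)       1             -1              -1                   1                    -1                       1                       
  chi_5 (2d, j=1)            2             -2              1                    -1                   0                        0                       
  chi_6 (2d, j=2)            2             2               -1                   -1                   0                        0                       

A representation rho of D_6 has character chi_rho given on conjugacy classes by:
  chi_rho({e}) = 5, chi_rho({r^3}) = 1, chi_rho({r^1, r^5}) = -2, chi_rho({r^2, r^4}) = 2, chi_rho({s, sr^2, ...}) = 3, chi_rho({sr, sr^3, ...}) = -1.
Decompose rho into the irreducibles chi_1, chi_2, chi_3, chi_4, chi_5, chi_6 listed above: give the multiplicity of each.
Multiplicities: chi_1: 1, chi_2: 0, chi_3: 2, chi_4: 0, chi_5: 0, chi_6: 1.

Reasoning: Use <chi_rho, chi> = (1/|G|) sum_C |C| * chi_rho(C) * conj(chi(C)) with |G| = 12 for each irreducible chi in the table:
  <chi_rho, chi_1> = (1/12)[1*(5)*conj(1) + 1*(1)*conj(1) + 2*(-2)*conj(1) + 2*(2)*conj(1) + 3*(3)*conj(1) + 3*(-1)*conj(1)]
      = (1/12)[(5) + (1) + (-4) + (4) + (9) + (-3)] = 12/12 = 1
  <chi_rho, chi_2> = (1/12)[1*(5)*conj(1) + 1*(1)*conj(1) + 2*(-2)*conj(1) + 2*(2)*conj(1) + 3*(3)*conj(-1) + 3*(-1)*conj(-1)]
      = (1/12)[(5) + (1) + (-4) + (4) + (-9) + (3)] = 0/12 = 0
  <chi_rho, chi_3> = (1/12)[1*(5)*conj(1) + 1*(1)*conj(-1) + 2*(-2)*conj(-1) + 2*(2)*conj(1) + 3*(3)*conj(1) + 3*(-1)*conj(-1)]
      = (1/12)[(5) + (-1) + (4) + (4) + (9) + (3)] = 24/12 = 2
  <chi_rho, chi_4> = (1/12)[1*(5)*conj(1) + 1*(1)*conj(-1) + 2*(-2)*conj(-1) + 2*(2)*conj(1) + 3*(3)*conj(-1) + 3*(-1)*conj(1)]
      = (1/12)[(5) + (-1) + (4) + (4) + (-9) + (-3)] = 0/12 = 0
  <chi_rho, chi_5> = (1/12)[1*(5)*conj(2) + 1*(1)*conj(-2) + 2*(-2)*conj(1) + 2*(2)*conj(-1) + 3*(3)*conj(0) + 3*(-1)*conj(0)]
      = (1/12)[(10) + (-2) + (-4) + (-4) + (0) + (0)] = 0/12 = 0
  <chi_rho, chi_6> = (1/12)[1*(5)*conj(2) + 1*(1)*conj(2) + 2*(-2)*conj(-1) + 2*(2)*conj(-1) + 3*(3)*conj(0) + 3*(-1)*conj(0)]
      = (1/12)[(10) + (2) + (4) + (-4) + (0) + (0)] = 12/12 = 1
Dimension check: dim(rho) = sum (mult * dim) = 1*1 + 0*1 + 2*1 + 0*1 + 0*2 + 1*2 = 5 = chi_rho(e) = 5.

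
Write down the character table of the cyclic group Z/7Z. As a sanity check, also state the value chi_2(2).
Character table of Z/7Z (irreps indexed chi_0,...,chi_6 with chi_k(m) = zeta_7^(k*m), zeta_7 = exp(2*pi*i/7)):
  irrep \ class  {0} (size 1)  {1} (size 1)    {2} (size 1)    {3} (size 1)    {4} (size 1)    {5} (size 1)    {6} (size 1)  
  chi_0          1             1               1               1               1               1               1             
  chi_1          1             exp(2*I*pi/7)   exp(4*I*pi/7)   exp(6*I*pi/7)   exp(-6*I*pi/7)  exp(-4*I*pi/7)  exp(-2*I*pi/7)
  chi_2          1             exp(4*I*pi/7)   exp(-6*I*pi/7)  exp(-2*I*pi/7)  exp(2*I*pi/7)   exp(6*I*pi/7)   exp(-4*I*pi/7)
  chi_3          1             exp(6*I*pi/7)   exp(-2*I*pi/7)  exp(4*I*pi/7)   exp(-4*I*pi/7)  exp(2*I*pi/7)   exp(-6*I*pi/7)
  chi_4          1             exp(-6*I*pi/7)  exp(2*I*pi/7)   exp(-4*I*pi/7)  exp(4*I*pi/7)   exp(-2*I*pi/7)  exp(6*I*pi/7) 
  chi_5          1             exp(-4*I*pi/7)  exp(6*I*pi/7)   exp(2*I*pi/7)   exp(-2*I*pi/7)  exp(-6*I*pi/7)  exp(4*I*pi/7) 
  chi_6          1             exp(-2*I*pi/7)  exp(-4*I*pi/7)  exp(-6*I*pi/7)  exp(6*I*pi/7)   exp(4*I*pi/7)   exp(2*I*pi/7) 

Spot check: chi_2(2) = zeta_7^(2*2) = zeta_7^4 = exp(-6*I*pi/7).

Justification: Z/7Z is abelian, so all 7 irreducible complex representations are 1-dimensional. They are given by chi_k(m) = zeta_7^(k*m) for k = 0,...,6. Row orthogonality: sum_m chi_k(m) conj(chi_l(m)) = 7 * [k = l].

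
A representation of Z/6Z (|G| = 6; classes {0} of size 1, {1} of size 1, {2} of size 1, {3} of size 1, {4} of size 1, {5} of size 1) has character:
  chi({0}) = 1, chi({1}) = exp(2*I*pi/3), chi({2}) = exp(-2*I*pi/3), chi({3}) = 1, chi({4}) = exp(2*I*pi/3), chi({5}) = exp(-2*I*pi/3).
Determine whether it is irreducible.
Irreducible: <chi, chi> = 1.

Proof sketch: <chi, chi> = (1/|G|) sum_C |C| * |chi(C)|^2 = (1/6)[1*|1|^2 + 1*|exp(2*I*pi/3)|^2 + 1*|exp(-2*I*pi/3)|^2 + 1*|1|^2 + 1*|exp(2*I*pi/3)|^2 + 1*|exp(-2*I*pi/3)|^2]
  = (1/6)[(1) + (1) + (1) + (1) + (1) + (1)] = 6/6 = 1.
(Exp terms are combined using exp(i*s)*conj(exp(i*t)) = exp(i*(s-t)), and sums of them are collapsed using the identity that for every m > 1 the m distinct m-th roots of unity sum to 0, e.g. 1 + exp(2*I*pi/3) + exp(-2*I*pi/3) = 0.)
A character is irreducible iff <chi, chi> = 1, so this representation is irreducible.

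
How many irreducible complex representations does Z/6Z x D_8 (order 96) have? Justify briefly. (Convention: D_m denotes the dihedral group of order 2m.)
42

Working: The number of irreducible complex representations of a finite group equals its number of conjugacy classes. For a direct product, #classes(G x H) = #classes(G) * #classes(H). Z/6Z has 6 classes (abelian), D_8 has 7 classes, so 6 * 7 = 42, so Z/6Z x D_8 (order 96) has exactly 42 irreducible complex representations.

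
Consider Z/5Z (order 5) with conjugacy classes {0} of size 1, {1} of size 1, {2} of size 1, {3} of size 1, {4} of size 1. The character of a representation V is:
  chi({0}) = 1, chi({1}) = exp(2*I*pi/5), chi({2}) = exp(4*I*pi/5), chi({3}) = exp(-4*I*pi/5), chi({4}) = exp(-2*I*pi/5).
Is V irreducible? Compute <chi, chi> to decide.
Irreducible: <chi, chi> = 1.

Working: <chi, chi> = (1/|G|) sum_C |C| * |chi(C)|^2 = (1/5)[1*|1|^2 + 1*|exp(2*I*pi/5)|^2 + 1*|exp(4*I*pi/5)|^2 + 1*|exp(-4*I*pi/5)|^2 + 1*|exp(-2*I*pi/5)|^2]
  = (1/5)[(1) + (1) + (1) + (1) + (1)] = 5/5 = 1.
(Exp terms are combined using exp(i*s)*conj(exp(i*t)) = exp(i*(s-t)), and sums of them are collapsed using the identity that for every m > 1 the m distinct m-th roots of unity sum to 0, e.g. 1 + exp(2*I*pi/3) + exp(-2*I*pi/3) = 0.)
A character is irreducible iff <chi, chi> = 1, so this representation is irreducible.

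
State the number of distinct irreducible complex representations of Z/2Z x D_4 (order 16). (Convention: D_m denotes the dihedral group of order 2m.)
10

Proof sketch: The number of irreducible complex representations of a finite group equals its number of conjugacy classes. For a direct product, #classes(G x H) = #classes(G) * #classes(H). Z/2Z has 2 classes (abelian), D_4 has 5 classes, so 2 * 5 = 10, so Z/2Z x D_4 (order 16) has exactly 10 irreducible complex representations.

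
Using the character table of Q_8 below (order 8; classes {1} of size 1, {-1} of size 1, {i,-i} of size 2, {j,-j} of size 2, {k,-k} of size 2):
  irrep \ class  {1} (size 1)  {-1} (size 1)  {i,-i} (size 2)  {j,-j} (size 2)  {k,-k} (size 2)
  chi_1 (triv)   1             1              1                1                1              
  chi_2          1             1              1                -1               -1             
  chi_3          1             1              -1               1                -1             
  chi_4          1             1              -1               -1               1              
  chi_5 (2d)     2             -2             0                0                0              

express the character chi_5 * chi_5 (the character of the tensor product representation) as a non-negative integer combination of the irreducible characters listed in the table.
chi_5 tensor chi_5 = chi_1 + chi_2 + chi_3 + chi_4 (all other irreducibles have multiplicity 0).

Argument: The character of a tensor product is the pointwise product (chi_5 * chi_5)(C) = chi_5(C) * chi_5(C):
  {1}: (2)*(2), {-1}: (-2)*(-2), {i,-i}: (0)*(0), {j,-j}: (0)*(0), {k,-k}: (0)*(0)
so (chi_5 * chi_5) takes values
  {1} -> 4, {-1} -> 4, {i,-i} -> 0, {j,-j} -> 0, {k,-k} -> 0.
Now take the inner product of this character with each irreducible chi from the table, <chi_5*chi_5, chi> = (1/8) sum_C |C| (chi_5*chi_5)(C) conj(chi(C)):
  <chi_5*chi_5, chi_1> = (1/8)[1*(4)*conj(1) + 1*(4)*conj(1) + 2*(0)*conj(1) + 2*(0)*conj(1) + 2*(0)*conj(1)]
      = (1/8)[(4) + (4) + (0) + (0) + (0)] = 8/8 = 1
  <chi_5*chi_5, chi_2> = (1/8)[1*(4)*conj(1) + 1*(4)*conj(1) + 2*(0)*conj(1) + 2*(0)*conj(-1) + 2*(0)*conj(-1)]
      = (1/8)[(4) + (4) + (0) + (0) + (0)] = 8/8 = 1
  <chi_5*chi_5, chi_3> = (1/8)[1*(4)*conj(1) + 1*(4)*conj(1) + 2*(0)*conj(-1) + 2*(0)*conj(1) + 2*(0)*conj(-1)]
      = (1/8)[(4) + (4) + (0) + (0) + (0)] = 8/8 = 1
  <chi_5*chi_5, chi_4> = (1/8)[1*(4)*conj(1) + 1*(4)*conj(1) + 2*(0)*conj(-1) + 2*(0)*conj(-1) + 2*(0)*conj(1)]
      = (1/8)[(4) + (4) + (0) + (0) + (0)] = 8/8 = 1
  <chi_5*chi_5, chi_5> = (1/8)[1*(4)*conj(2) + 1*(4)*conj(-2) + 2*(0)*conj(0) + 2*(0)*conj(0) + 2*(0)*conj(0)]
      = (1/8)[(8) + (-8) + (0) + (0) + (0)] = 0/8 = 0
Hence the multiplicities are chi_1: 1, chi_2: 1, chi_3: 1, chi_4: 1. Dimension check: dim(chi_5)*dim(chi_5) = 2*2 = 4 and sum (mult * dim) = 1*1 + 1*1 + 1*1 + 1*1 = 4.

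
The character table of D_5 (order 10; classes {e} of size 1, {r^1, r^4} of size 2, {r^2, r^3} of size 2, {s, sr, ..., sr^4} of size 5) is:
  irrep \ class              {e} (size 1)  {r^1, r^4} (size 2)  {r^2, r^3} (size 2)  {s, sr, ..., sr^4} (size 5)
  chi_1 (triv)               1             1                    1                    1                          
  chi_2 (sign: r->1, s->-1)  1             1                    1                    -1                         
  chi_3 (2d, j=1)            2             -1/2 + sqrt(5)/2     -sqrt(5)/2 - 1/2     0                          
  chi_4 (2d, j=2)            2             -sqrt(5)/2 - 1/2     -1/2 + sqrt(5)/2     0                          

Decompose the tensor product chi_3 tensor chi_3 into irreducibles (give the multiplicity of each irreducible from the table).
chi_3 tensor chi_3 = chi_1 + chi_2 + chi_4 (all other irreducibles have multiplicity 0).

Derivation: The character of a tensor product is the pointwise product (chi_3 * chi_3)(C) = chi_3(C) * chi_3(C):
  {e}: (2)*(2), {r^1, r^4}: (-1/2 + sqrt(5)/2)*(-1/2 + sqrt(5)/2), {r^2, r^3}: (-sqrt(5)/2 - 1/2)*(-sqrt(5)/2 - 1/2), {s, sr, ..., sr^4}: (0)*(0)
so (chi_3 * chi_3) takes values
  {e} -> 4, {r^1, r^4} -> 3/2 - sqrt(5)/2, {r^2, r^3} -> sqrt(5)/2 + 3/2, {s, sr, ..., sr^4} -> 0.
Now take the inner product of this character with each irreducible chi from the table, <chi_3*chi_3, chi> = (1/10) sum_C |C| (chi_3*chi_3)(C) conj(chi(C)):
  <chi_3*chi_3, chi_1> = (1/10)[1*(4)*conj(1) + 2*(3/2 - sqrt(5)/2)*conj(1) + 2*(sqrt(5)/2 + 3/2)*conj(1) + 5*(0)*conj(1)]
      = (1/10)[(4) + (3 - sqrt(5)) + (sqrt(5) + 3) + (0)] = 10/10 = 1
  <chi_3*chi_3, chi_2> = (1/10)[1*(4)*conj(1) + 2*(3/2 - sqrt(5)/2)*conj(1) + 2*(sqrt(5)/2 + 3/2)*conj(1) + 5*(0)*conj(-1)]
      = (1/10)[(4) + (3 - sqrt(5)) + (sqrt(5) + 3) + (0)] = 10/10 = 1
  <chi_3*chi_3, chi_3> = (1/10)[1*(4)*conj(2) + 2*(3/2 - sqrt(5)/2)*conj(-1/2 + sqrt(5)/2) + 2*(sqrt(5)/2 + 3/2)*conj(-sqrt(5)/2 - 1/2) + 5*(0)*conj(0)]
      = (1/10)[(8) + (-4 + 2*sqrt(5)) + (-2*sqrt(5) - 4) + (0)] = 0/10 = 0
  <chi_3*chi_3, chi_4> = (1/10)[1*(4)*conj(2) + 2*(3/2 - sqrt(5)/2)*conj(-sqrt(5)/2 - 1/2) + 2*(sqrt(5)/2 + 3/2)*conj(-1/2 + sqrt(5)/2) + 5*(0)*conj(0)]
      = (1/10)[(8) + (1 - sqrt(5)) + (1 + sqrt(5)) + (0)] = 10/10 = 1
Hence the multiplicities are chi_1: 1, chi_2: 1, chi_4: 1. Dimension check: dim(chi_3)*dim(chi_3) = 2*2 = 4 and sum (mult * dim) = 1*1 + 1*1 + 1*2 = 4.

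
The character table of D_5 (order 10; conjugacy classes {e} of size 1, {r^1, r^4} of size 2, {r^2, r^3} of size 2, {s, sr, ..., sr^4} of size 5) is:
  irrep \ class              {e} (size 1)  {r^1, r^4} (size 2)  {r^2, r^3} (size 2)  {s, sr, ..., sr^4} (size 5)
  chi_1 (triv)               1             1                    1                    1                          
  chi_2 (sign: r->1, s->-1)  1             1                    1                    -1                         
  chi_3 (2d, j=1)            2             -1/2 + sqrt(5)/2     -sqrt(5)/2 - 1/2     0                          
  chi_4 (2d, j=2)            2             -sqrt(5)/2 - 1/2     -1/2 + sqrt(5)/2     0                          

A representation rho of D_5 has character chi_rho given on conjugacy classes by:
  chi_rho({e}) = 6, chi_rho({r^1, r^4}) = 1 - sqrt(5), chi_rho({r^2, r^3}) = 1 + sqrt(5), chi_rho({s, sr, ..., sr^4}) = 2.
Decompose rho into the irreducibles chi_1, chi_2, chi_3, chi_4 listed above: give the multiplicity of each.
Multiplicities: chi_1: 2, chi_2: 0, chi_3: 0, chi_4: 2.

Reasoning: Use <chi_rho, chi> = (1/|G|) sum_C |C| * chi_rho(C) * conj(chi(C)) with |G| = 10 for each irreducible chi in the table:
  <chi_rho, chi_1> = (1/10)[1*(6)*conj(1) + 2*(1 - sqrt(5))*conj(1) + 2*(1 + sqrt(5))*conj(1) + 5*(2)*conj(1)]
      = (1/10)[(6) + (2 - 2*sqrt(5)) + (2 + 2*sqrt(5)) + (10)] = 20/10 = 2
  <chi_rho, chi_2> = (1/10)[1*(6)*conj(1) + 2*(1 - sqrt(5))*conj(1) + 2*(1 + sqrt(5))*conj(1) + 5*(2)*conj(-1)]
      = (1/10)[(6) + (2 - 2*sqrt(5)) + (2 + 2*sqrt(5)) + (-10)] = 0/10 = 0
  <chi_rho, chi_3> = (1/10)[1*(6)*conj(2) + 2*(1 - sqrt(5))*conj(-1/2 + sqrt(5)/2) + 2*(1 + sqrt(5))*conj(-sqrt(5)/2 - 1/2) + 5*(2)*conj(0)]
      = (1/10)[(12) + (-6 + 2*sqrt(5)) + (-6 - 2*sqrt(5)) + (0)] = 0/10 = 0
  <chi_rho, chi_4> = (1/10)[1*(6)*conj(2) + 2*(1 - sqrt(5))*conj(-sqrt(5)/2 - 1/2) + 2*(1 + sqrt(5))*conj(-1/2 + sqrt(5)/2) + 5*(2)*conj(0)]
      = (1/10)[(12) + (4) + (4) + (0)] = 20/10 = 2
Dimension check: dim(rho) = sum (mult * dim) = 2*1 + 0*1 + 0*2 + 2*2 = 6 = chi_rho(e) = 6.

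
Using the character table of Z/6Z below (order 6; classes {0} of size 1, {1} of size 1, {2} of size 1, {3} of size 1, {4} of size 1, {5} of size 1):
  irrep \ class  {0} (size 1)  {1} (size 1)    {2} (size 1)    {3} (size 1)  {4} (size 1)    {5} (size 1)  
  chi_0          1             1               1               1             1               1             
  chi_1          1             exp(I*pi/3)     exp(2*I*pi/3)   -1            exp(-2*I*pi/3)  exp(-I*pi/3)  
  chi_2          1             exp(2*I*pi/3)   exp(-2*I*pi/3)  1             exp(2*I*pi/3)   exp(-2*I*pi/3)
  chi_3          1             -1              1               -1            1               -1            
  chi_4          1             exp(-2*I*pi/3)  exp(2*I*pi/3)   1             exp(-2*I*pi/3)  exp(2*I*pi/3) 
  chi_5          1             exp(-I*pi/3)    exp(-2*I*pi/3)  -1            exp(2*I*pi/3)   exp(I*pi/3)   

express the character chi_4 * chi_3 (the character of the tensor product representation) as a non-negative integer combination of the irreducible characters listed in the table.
chi_4 tensor chi_3 = chi_1 (all other irreducibles have multiplicity 0).

Argument: The character of a tensor product is the pointwise product (chi_4 * chi_3)(C) = chi_4(C) * chi_3(C):
  {0}: (1)*(1), {1}: (exp(-2*I*pi/3))*(-1), {2}: (exp(2*I*pi/3))*(1), {3}: (1)*(-1), {4}: (exp(-2*I*pi/3))*(1), {5}: (exp(2*I*pi/3))*(-1)
so (chi_4 * chi_3) takes values
  {0} -> 1, {1} -> -exp(-2*I*pi/3), {2} -> exp(2*I*pi/3), {3} -> -1, {4} -> exp(-2*I*pi/3), {5} -> -exp(2*I*pi/3).
Now take the inner product of this character with each irreducible chi from the table, <chi_4*chi_3, chi> = (1/6) sum_C |C| (chi_4*chi_3)(C) conj(chi(C)):
  <chi_4*chi_3, chi_0> = (1/6)[1*(1)*conj(1) + 1*(-exp(-2*I*pi/3))*conj(1) + 1*(exp(2*I*pi/3))*conj(1) + 1*(-1)*conj(1) + 1*(exp(-2*I*pi/3))*conj(1) + 1*(-exp(2*I*pi/3))*conj(1)]
      = (1/6)[(1) + (-exp(-2*I*pi/3)) + (exp(2*I*pi/3)) + (-1) + (exp(-2*I*pi/3)) + (-exp(2*I*pi/3))] = 0/6 = 0
  <chi_4*chi_3, chi_1> = (1/6)[1*(1)*conj(1) + 1*(-exp(-2*I*pi/3))*conj(exp(I*pi/3)) + 1*(exp(2*I*pi/3))*conj(exp(2*I*pi/3)) + 1*(-1)*conj(-1) + 1*(exp(-2*I*pi/3))*conj(exp(-2*I*pi/3)) + 1*(-exp(2*I*pi/3))*conj(exp(-I*pi/3))]
      = (1/6)[(1) + (1) + (1) + (1) + (1) + (1)] = 6/6 = 1
  <chi_4*chi_3, chi_2> = (1/6)[1*(1)*conj(1) + 1*(-exp(-2*I*pi/3))*conj(exp(2*I*pi/3)) + 1*(exp(2*I*pi/3))*conj(exp(-2*I*pi/3)) + 1*(-1)*conj(1) + 1*(exp(-2*I*pi/3))*conj(exp(2*I*pi/3)) + 1*(-exp(2*I*pi/3))*conj(exp(-2*I*pi/3))]
      = (1/6)[(1) + (-exp(2*I*pi/3)) + (exp(-2*I*pi/3)) + (-1) + (exp(2*I*pi/3)) + (-exp(-2*I*pi/3))] = 0/6 = 0
  <chi_4*chi_3, chi_3> = (1/6)[1*(1)*conj(1) + 1*(-exp(-2*I*pi/3))*conj(-1) + 1*(exp(2*I*pi/3))*conj(1) + 1*(-1)*conj(-1) + 1*(exp(-2*I*pi/3))*conj(1) + 1*(-exp(2*I*pi/3))*conj(-1)]
      = (1/6)[(1) + (exp(-2*I*pi/3)) + (exp(2*I*pi/3)) + (1) + (exp(-2*I*pi/3)) + (exp(2*I*pi/3))] = 0/6 = 0
  <chi_4*chi_3, chi_4> = (1/6)[1*(1)*conj(1) + 1*(-exp(-2*I*pi/3))*conj(exp(-2*I*pi/3)) + 1*(exp(2*I*pi/3))*conj(exp(2*I*pi/3)) + 1*(-1)*conj(1) + 1*(exp(-2*I*pi/3))*conj(exp(-2*I*pi/3)) + 1*(-exp(2*I*pi/3))*conj(exp(2*I*pi/3))]
      = (1/6)[(1) + (-1) + (1) + (-1) + (1) + (-1)] = 0/6 = 0
  <chi_4*chi_3, chi_5> = (1/6)[1*(1)*conj(1) + 1*(-exp(-2*I*pi/3))*conj(exp(-I*pi/3)) + 1*(exp(2*I*pi/3))*conj(exp(-2*I*pi/3)) + 1*(-1)*conj(-1) + 1*(exp(-2*I*pi/3))*conj(exp(2*I*pi/3)) + 1*(-exp(2*I*pi/3))*conj(exp(I*pi/3))]
      = (1/6)[(1) + (-exp(-I*pi/3)) + (exp(-2*I*pi/3)) + (1) + (exp(2*I*pi/3)) + (-exp(I*pi/3))] = 0/6 = 0
(Exp terms are combined using exp(i*s)*conj(exp(i*t)) = exp(i*(s-t)), and sums of them are collapsed using the identity that for every m > 1 the m distinct m-th roots of unity sum to 0, e.g. 1 + exp(2*I*pi/3) + exp(-2*I*pi/3) = 0.)
Hence the multiplicities are chi_1: 1. Dimension check: dim(chi_4)*dim(chi_3) = 1*1 = 1 and sum (mult * dim) = 1*1 = 1.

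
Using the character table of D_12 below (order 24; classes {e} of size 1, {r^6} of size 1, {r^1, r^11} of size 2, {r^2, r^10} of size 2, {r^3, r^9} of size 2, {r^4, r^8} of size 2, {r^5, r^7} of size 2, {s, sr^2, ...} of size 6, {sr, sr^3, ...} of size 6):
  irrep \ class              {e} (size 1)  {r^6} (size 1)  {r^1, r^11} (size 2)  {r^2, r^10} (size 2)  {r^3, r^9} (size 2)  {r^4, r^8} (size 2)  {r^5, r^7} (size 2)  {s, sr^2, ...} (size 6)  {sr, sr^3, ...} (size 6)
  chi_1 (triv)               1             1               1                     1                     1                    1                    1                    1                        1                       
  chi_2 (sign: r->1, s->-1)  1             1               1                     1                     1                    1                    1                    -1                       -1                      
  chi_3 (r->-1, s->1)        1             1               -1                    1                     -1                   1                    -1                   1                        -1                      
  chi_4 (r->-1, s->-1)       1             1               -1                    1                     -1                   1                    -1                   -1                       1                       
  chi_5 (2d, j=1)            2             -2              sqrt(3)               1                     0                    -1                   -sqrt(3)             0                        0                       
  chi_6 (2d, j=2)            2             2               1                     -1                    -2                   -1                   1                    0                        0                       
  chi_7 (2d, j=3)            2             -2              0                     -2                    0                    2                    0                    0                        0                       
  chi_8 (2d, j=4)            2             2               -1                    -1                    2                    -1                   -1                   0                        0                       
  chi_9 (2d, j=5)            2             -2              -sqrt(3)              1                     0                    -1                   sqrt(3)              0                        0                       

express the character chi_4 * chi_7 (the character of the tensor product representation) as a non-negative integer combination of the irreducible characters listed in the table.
chi_4 tensor chi_7 = chi_7 (all other irreducibles have multiplicity 0).

Working: The character of a tensor product is the pointwise product (chi_4 * chi_7)(C) = chi_4(C) * chi_7(C):
  {e}: (1)*(2), {r^6}: (1)*(-2), {r^1, r^11}: (-1)*(0), {r^2, r^10}: (1)*(-2), {r^3, r^9}: (-1)*(0), {r^4, r^8}: (1)*(2), {r^5, r^7}: (-1)*(0), {s, sr^2, ...}: (-1)*(0), {sr, sr^3, ...}: (1)*(0)
so (chi_4 * chi_7) takes values
  {e} -> 2, {r^6} -> -2, {r^1, r^11} -> 0, {r^2, r^10} -> -2, {r^3, r^9} -> 0, {r^4, r^8} -> 2, {r^5, r^7} -> 0, {s, sr^2, ...} -> 0, {sr, sr^3, ...} -> 0.
Now take the inner product of this character with each irreducible chi from the table, <chi_4*chi_7, chi> = (1/24) sum_C |C| (chi_4*chi_7)(C) conj(chi(C)):
  <chi_4*chi_7, chi_1> = (1/24)[1*(2)*conj(1) + 1*(-2)*conj(1) + 2*(0)*conj(1) + 2*(-2)*conj(1) + 2*(0)*conj(1) + 2*(2)*conj(1) + 2*(0)*conj(1) + 6*(0)*conj(1) + 6*(0)*conj(1)]
      = (1/24)[(2) + (-2) + (0) + (-4) + (0) + (4) + (0) + (0) + (0)] = 0/24 = 0
  <chi_4*chi_7, chi_2> = (1/24)[1*(2)*conj(1) + 1*(-2)*conj(1) + 2*(0)*conj(1) + 2*(-2)*conj(1) + 2*(0)*conj(1) + 2*(2)*conj(1) + 2*(0)*conj(1) + 6*(0)*conj(-1) + 6*(0)*conj(-1)]
      = (1/24)[(2) + (-2) + (0) + (-4) + (0) + (4) + (0) + (0) + (0)] = 0/24 = 0
  <chi_4*chi_7, chi_3> = (1/24)[1*(2)*conj(1) + 1*(-2)*conj(1) + 2*(0)*conj(-1) + 2*(-2)*conj(1) + 2*(0)*conj(-1) + 2*(2)*conj(1) + 2*(0)*conj(-1) + 6*(0)*conj(1) + 6*(0)*conj(-1)]
      = (1/24)[(2) + (-2) + (0) + (-4) + (0) + (4) + (0) + (0) + (0)] = 0/24 = 0
  <chi_4*chi_7, chi_4> = (1/24)[1*(2)*conj(1) + 1*(-2)*conj(1) + 2*(0)*conj(-1) + 2*(-2)*conj(1) + 2*(0)*conj(-1) + 2*(2)*conj(1) + 2*(0)*conj(-1) + 6*(0)*conj(-1) + 6*(0)*conj(1)]
      = (1/24)[(2) + (-2) + (0) + (-4) + (0) + (4) + (0) + (0) + (0)] = 0/24 = 0
  <chi_4*chi_7, chi_5> = (1/24)[1*(2)*conj(2) + 1*(-2)*conj(-2) + 2*(0)*conj(sqrt(3)) + 2*(-2)*conj(1) + 2*(0)*conj(0) + 2*(2)*conj(-1) + 2*(0)*conj(-sqrt(3)) + 6*(0)*conj(0) + 6*(0)*conj(0)]
      = (1/24)[(4) + (4) + (0) + (-4) + (0) + (-4) + (0) + (0) + (0)] = 0/24 = 0
  <chi_4*chi_7, chi_6> = (1/24)[1*(2)*conj(2) + 1*(-2)*conj(2) + 2*(0)*conj(1) + 2*(-2)*conj(-1) + 2*(0)*conj(-2) + 2*(2)*conj(-1) + 2*(0)*conj(1) + 6*(0)*conj(0) + 6*(0)*conj(0)]
      = (1/24)[(4) + (-4) + (0) + (4) + (0) + (-4) + (0) + (0) + (0)] = 0/24 = 0
  <chi_4*chi_7, chi_7> = (1/24)[1*(2)*conj(2) + 1*(-2)*conj(-2) + 2*(0)*conj(0) + 2*(-2)*conj(-2) + 2*(0)*conj(0) + 2*(2)*conj(2) + 2*(0)*conj(0) + 6*(0)*conj(0) + 6*(0)*conj(0)]
      = (1/24)[(4) + (4) + (0) + (8) + (0) + (8) + (0) + (0) + (0)] = 24/24 = 1
  <chi_4*chi_7, chi_8> = (1/24)[1*(2)*conj(2) + 1*(-2)*conj(2) + 2*(0)*conj(-1) + 2*(-2)*conj(-1) + 2*(0)*conj(2) + 2*(2)*conj(-1) + 2*(0)*conj(-1) + 6*(0)*conj(0) + 6*(0)*conj(0)]
      = (1/24)[(4) + (-4) + (0) + (4) + (0) + (-4) + (0) + (0) + (0)] = 0/24 = 0
  <chi_4*chi_7, chi_9> = (1/24)[1*(2)*conj(2) + 1*(-2)*conj(-2) + 2*(0)*conj(-sqrt(3)) + 2*(-2)*conj(1) + 2*(0)*conj(0) + 2*(2)*conj(-1) + 2*(0)*conj(sqrt(3)) + 6*(0)*conj(0) + 6*(0)*conj(0)]
      = (1/24)[(4) + (4) + (0) + (-4) + (0) + (-4) + (0) + (0) + (0)] = 0/24 = 0
Hence the multiplicities are chi_7: 1. Dimension check: dim(chi_4)*dim(chi_7) = 1*2 = 2 and sum (mult * dim) = 1*2 = 2.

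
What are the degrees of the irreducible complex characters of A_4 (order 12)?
Dimensions: 1, 1, 1, 3

There are 4 irreducibles (= number of conjugacy classes). Their dimensions d_i satisfy sum d_i^2 = |G| = 12: 1 + 1 + 1 + 9 = 12.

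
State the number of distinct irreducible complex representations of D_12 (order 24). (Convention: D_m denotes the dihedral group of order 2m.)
9

Derivation: The number of irreducible complex representations of a finite group equals its number of conjugacy classes. D_12 has 9 conjugacy classes (n/2 + 3 for n even), so D_12 (order 24) has exactly 9 irreducible complex representations.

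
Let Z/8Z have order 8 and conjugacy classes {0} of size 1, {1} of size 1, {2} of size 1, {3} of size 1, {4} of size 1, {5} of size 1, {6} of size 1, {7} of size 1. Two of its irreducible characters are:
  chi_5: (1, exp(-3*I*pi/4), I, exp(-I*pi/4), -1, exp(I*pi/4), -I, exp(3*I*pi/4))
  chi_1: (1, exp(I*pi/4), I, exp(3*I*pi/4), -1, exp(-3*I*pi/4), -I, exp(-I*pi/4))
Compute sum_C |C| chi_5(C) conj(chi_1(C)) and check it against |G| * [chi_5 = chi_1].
Sum = 0; so <chi_5, chi_1> = 0 (distinct irreducibles are orthogonal).

Solution. Compute term by term over conjugacy classes (|C| * chi_5(C) * conj(chi_1(C))):
  1*(1)*conj(1) + 1*(exp(-3*I*pi/4))*conj(exp(I*pi/4)) + 1*(I)*conj(I) + 1*(exp(-I*pi/4))*conj(exp(3*I*pi/4)) + 1*(-1)*conj(-1) + 1*(exp(I*pi/4))*conj(exp(-3*I*pi/4)) + 1*(-I)*conj(-I) + 1*(exp(3*I*pi/4))*conj(exp(-I*pi/4))
  = (1) + (-1) + (1) + (-1) + (1) + (-1) + (1) + (-1)
  = 0.
(Exp terms are combined using exp(i*s)*conj(exp(i*t)) = exp(i*(s-t)), and sums of them are collapsed using the identity that for every m > 1 the m distinct m-th roots of unity sum to 0, e.g. 1 + exp(2*I*pi/3) + exp(-2*I*pi/3) = 0.)
Dividing by |G| = 8 gives 0/8 = 0, matching the row-orthogonality relation <chi_5, chi_1> = [chi_5 = chi_1].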